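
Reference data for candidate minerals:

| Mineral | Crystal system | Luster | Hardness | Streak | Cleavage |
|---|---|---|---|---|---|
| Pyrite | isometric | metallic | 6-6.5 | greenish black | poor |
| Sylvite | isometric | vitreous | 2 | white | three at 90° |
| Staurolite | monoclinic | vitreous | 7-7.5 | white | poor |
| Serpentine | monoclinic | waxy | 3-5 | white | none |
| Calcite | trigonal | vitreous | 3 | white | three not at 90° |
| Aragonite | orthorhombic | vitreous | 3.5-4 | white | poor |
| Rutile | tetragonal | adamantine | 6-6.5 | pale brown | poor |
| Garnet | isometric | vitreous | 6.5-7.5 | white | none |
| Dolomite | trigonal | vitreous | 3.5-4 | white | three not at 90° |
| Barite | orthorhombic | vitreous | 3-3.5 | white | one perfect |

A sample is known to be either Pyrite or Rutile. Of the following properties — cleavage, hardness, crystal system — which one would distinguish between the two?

Cleavage: both poor — shared.
Hardness: both 6-6.5 — shared.
Crystal system: Pyrite isometric, Rutile tetragonal — distinct.
Crystal system is the diagnostic property here.

crystal system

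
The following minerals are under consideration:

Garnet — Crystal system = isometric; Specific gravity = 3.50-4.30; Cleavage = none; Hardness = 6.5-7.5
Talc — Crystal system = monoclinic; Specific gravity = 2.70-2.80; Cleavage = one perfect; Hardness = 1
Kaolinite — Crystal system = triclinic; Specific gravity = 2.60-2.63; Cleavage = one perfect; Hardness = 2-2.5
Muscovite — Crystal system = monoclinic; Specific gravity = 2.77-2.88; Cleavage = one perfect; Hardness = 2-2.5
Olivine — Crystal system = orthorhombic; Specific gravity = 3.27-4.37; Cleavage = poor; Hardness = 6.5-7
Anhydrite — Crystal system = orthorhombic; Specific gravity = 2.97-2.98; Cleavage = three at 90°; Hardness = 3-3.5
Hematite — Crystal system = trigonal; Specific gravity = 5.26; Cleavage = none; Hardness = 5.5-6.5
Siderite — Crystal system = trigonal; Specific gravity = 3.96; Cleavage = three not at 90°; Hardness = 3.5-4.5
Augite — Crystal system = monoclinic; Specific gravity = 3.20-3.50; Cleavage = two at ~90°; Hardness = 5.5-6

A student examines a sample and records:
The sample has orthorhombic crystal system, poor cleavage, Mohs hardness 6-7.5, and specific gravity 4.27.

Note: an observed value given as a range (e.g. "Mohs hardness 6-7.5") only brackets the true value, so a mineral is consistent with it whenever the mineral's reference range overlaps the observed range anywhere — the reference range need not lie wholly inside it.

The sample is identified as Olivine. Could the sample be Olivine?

Orthorhombic crystal system — is consistent with Olivine (orthorhombic system).
Poor cleavage — is consistent with Olivine (cleavage poor).
Mohs hardness 6-7.5 — is consistent with Olivine (hardness 6.5-7).
Specific gravity 4.27 — is consistent with Olivine (SG 3.27-4.37).
All observations are consistent with the tabulated values for Olivine.

Consistent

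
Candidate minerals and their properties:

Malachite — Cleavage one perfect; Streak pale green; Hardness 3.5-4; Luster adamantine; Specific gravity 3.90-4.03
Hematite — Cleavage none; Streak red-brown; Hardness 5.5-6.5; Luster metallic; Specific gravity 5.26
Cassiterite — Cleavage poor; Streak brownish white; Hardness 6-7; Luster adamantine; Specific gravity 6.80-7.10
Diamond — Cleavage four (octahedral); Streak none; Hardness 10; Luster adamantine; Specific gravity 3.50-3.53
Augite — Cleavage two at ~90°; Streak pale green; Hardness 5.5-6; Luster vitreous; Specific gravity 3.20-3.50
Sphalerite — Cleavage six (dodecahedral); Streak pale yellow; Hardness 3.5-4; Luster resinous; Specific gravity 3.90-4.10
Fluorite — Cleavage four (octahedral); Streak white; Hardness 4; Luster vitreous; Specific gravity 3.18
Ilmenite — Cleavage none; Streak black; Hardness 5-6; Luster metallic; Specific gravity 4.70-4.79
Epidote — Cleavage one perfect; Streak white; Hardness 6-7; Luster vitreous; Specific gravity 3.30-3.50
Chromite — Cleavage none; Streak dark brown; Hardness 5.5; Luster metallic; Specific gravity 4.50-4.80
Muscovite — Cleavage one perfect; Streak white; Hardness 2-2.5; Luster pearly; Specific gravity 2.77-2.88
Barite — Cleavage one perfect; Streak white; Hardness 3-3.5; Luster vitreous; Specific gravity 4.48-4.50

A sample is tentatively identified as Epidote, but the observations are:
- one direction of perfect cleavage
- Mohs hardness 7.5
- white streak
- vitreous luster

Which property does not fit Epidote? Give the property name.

hardness

One direction of perfect cleavage: Epidote has cleavage one perfect — agrees.
Mohs hardness 7.5: Epidote has hardness 6-7 — inconsistent.
White streak: Epidote has white streak — agrees.
Vitreous luster: Epidote has vitreous luster — agrees.
Everything matches except the hardness.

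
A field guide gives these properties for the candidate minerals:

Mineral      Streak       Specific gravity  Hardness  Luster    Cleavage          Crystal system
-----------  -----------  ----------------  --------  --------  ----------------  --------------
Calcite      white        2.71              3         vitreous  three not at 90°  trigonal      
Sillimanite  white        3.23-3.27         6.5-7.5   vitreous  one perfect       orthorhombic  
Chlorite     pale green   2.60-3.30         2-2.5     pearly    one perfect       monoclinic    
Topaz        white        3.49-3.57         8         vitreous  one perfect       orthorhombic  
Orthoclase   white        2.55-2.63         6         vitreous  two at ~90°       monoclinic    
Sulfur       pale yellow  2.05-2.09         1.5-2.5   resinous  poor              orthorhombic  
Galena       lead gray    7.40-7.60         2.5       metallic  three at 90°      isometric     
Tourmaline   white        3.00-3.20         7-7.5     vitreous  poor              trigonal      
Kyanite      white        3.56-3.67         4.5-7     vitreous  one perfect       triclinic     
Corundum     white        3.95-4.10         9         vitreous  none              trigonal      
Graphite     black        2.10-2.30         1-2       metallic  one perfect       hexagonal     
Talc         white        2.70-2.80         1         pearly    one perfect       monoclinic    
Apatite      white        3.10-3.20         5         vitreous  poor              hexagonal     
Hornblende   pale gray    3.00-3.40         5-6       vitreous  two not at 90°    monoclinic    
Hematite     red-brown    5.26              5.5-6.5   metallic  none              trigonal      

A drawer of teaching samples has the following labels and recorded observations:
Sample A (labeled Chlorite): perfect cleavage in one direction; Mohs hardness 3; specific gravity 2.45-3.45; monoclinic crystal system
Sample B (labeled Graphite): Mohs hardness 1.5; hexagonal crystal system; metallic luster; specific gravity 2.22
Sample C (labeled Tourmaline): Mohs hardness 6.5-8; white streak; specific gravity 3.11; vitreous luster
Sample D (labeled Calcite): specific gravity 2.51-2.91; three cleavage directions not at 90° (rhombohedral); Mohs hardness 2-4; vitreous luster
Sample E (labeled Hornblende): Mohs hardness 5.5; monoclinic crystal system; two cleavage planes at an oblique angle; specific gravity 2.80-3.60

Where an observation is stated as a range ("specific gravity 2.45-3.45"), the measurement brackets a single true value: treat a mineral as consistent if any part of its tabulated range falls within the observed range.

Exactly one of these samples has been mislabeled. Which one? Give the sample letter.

A

Sample A: Chlorite has hardness 2-2.5, but the record shows Mohs hardness 3 — this label is wrong.
Sample B: nothing contradicts Graphite.
Sample C: nothing contradicts Tourmaline.
Sample D: nothing contradicts Calcite.
Sample E: nothing contradicts Hornblende.
Sample A is the mislabeled one.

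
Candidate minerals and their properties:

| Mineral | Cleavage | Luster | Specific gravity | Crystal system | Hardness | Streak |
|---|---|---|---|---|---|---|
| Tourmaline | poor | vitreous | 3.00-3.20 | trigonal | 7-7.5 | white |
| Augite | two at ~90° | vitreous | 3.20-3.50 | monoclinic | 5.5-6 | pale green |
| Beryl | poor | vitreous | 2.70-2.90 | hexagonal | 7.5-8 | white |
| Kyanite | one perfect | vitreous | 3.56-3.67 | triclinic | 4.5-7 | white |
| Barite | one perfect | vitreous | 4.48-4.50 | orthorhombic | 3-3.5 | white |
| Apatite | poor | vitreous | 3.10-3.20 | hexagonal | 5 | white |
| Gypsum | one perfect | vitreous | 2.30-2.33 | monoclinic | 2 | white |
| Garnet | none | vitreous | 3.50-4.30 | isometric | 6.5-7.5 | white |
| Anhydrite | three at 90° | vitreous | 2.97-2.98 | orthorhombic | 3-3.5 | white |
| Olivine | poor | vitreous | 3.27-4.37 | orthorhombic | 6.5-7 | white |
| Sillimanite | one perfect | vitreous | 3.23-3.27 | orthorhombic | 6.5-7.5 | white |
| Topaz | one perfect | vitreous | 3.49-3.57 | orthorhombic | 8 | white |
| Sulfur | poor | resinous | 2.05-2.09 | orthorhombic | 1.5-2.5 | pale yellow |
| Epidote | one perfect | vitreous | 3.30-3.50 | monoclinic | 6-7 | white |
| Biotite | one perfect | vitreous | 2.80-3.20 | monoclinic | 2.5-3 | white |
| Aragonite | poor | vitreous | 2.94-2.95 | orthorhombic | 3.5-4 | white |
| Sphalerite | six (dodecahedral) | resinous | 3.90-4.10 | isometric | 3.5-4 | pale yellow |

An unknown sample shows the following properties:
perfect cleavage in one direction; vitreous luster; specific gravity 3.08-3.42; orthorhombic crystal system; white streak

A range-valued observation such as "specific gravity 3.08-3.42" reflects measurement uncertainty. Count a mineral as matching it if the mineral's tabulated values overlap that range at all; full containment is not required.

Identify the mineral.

Sillimanite

Perfect cleavage in one direction — only Kyanite, Barite, Gypsum, Sillimanite, Topaz, Epidote, Biotite remain.
Vitreous luster — every remaining candidate is consistent.
Specific gravity 3.08-3.42 — only Sillimanite, Epidote, Biotite remain.
Orthorhombic crystal system — narrows the field to Sillimanite.
White streak — all remaining candidates fit.
Only Sillimanite satisfies all observations.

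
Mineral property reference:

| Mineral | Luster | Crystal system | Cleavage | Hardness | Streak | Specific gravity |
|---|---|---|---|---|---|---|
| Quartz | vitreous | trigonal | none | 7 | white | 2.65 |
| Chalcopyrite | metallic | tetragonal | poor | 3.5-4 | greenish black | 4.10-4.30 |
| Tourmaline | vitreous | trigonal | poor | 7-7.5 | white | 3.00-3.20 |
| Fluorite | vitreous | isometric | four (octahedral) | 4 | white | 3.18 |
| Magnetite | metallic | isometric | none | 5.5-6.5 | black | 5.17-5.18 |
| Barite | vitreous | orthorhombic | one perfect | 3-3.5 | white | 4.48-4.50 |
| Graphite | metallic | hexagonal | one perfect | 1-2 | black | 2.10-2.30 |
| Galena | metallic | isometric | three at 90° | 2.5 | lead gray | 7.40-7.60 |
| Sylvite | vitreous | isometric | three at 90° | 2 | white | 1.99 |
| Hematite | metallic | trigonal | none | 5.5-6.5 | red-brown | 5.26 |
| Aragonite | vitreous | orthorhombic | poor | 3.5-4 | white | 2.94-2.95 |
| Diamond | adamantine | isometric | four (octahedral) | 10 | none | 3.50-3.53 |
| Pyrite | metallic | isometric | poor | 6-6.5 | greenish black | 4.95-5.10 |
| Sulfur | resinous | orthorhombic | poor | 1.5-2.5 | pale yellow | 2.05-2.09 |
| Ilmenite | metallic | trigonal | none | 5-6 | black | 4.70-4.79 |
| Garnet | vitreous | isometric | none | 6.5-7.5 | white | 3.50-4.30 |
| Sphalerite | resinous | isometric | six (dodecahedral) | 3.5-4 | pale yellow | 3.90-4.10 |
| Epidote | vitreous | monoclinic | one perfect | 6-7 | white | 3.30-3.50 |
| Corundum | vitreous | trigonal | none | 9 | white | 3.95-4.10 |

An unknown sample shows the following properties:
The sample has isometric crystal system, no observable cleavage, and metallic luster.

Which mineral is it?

Magnetite

Isometric crystal system — leaves Fluorite, Magnetite, Galena, Sylvite, Diamond, Pyrite, Garnet, Sphalerite.
No observable cleavage — narrows the field to Magnetite, Garnet.
Metallic luster is inconsistent with Garnet.
Only Magnetite satisfies all observations.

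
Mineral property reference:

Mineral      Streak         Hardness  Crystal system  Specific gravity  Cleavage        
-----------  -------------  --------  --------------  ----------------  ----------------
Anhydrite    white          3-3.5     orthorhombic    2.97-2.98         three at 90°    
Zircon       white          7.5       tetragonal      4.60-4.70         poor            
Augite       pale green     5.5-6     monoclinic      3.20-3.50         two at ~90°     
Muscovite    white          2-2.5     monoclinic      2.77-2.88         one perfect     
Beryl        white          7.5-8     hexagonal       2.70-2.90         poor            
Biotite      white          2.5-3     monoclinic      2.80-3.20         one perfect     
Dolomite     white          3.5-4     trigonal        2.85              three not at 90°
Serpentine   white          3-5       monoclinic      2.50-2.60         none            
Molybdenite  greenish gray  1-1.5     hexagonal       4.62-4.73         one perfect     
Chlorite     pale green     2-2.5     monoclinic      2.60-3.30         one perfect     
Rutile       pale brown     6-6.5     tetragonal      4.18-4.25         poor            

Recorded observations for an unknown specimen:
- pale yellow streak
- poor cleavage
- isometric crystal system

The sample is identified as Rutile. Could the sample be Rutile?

Pale yellow streak — Rutile has pale brown streak; inconsistent.
Poor cleavage — fits Rutile (cleavage poor).
Isometric crystal system — Rutile has tetragonal system; inconsistent.
2 of the observed properties are inconsistent with Rutile.

No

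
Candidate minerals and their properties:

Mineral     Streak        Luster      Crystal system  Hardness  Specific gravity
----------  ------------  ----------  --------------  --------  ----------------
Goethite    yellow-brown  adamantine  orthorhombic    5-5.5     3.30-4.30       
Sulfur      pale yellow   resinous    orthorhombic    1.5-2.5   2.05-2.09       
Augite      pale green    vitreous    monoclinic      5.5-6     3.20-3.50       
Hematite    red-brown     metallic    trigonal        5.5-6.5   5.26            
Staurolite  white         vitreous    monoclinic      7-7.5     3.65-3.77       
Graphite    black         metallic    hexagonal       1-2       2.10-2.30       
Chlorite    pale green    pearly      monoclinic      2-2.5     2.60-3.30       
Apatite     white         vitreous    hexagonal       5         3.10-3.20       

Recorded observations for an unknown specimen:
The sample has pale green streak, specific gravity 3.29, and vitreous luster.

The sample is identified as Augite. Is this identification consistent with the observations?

Pale green streak — agrees with Augite (pale green streak).
Specific gravity 3.29 — agrees with Augite (SG 3.20-3.50).
Vitreous luster — agrees with Augite (vitreous luster).
All observations are consistent with the tabulated values for Augite.

Consistent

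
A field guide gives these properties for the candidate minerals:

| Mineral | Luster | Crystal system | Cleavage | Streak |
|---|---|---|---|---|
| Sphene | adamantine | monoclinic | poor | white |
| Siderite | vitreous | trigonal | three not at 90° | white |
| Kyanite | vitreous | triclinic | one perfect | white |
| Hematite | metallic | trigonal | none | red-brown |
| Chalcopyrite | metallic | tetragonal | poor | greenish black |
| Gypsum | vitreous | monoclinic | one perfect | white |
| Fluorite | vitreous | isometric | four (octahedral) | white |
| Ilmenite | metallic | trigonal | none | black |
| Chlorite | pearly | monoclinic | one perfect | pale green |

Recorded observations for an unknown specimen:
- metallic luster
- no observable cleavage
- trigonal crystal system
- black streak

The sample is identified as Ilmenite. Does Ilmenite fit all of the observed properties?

Consistent

Metallic luster — matches Ilmenite (metallic luster).
No observable cleavage — matches Ilmenite (cleavage none).
Trigonal crystal system — matches Ilmenite (trigonal system).
Black streak — matches Ilmenite (black streak).
Nothing contradicts Ilmenite.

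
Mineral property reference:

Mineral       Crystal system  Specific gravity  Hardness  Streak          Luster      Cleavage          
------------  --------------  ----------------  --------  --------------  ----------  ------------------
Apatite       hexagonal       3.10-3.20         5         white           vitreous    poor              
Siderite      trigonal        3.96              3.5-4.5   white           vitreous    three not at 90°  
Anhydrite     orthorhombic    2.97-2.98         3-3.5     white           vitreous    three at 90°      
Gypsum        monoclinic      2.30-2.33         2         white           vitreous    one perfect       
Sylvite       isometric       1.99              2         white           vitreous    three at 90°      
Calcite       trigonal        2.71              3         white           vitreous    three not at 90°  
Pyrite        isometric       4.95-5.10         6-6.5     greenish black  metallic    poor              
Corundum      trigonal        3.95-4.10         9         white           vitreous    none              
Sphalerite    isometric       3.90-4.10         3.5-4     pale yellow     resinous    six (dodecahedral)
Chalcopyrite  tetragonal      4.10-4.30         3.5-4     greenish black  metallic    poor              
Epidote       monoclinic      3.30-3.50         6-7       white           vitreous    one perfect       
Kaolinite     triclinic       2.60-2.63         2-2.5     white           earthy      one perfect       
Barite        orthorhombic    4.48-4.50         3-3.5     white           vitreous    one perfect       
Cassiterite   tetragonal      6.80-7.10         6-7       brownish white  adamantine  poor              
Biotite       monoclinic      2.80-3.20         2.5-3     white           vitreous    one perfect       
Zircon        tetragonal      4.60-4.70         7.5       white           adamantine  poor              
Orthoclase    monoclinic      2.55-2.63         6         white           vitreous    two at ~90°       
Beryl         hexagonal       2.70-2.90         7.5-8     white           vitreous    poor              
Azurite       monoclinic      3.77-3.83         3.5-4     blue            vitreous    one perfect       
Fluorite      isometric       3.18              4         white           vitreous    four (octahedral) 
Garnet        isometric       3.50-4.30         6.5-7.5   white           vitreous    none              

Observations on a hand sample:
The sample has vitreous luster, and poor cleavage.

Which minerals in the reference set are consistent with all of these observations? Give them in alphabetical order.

Apatite, Beryl

Vitreous luster is inconsistent with Pyrite, Sphalerite, Chalcopyrite, Kaolinite, Cassiterite, Zircon.
Poor cleavage: Apatite, Beryl remain.
Consistent with every observation: Apatite, Beryl.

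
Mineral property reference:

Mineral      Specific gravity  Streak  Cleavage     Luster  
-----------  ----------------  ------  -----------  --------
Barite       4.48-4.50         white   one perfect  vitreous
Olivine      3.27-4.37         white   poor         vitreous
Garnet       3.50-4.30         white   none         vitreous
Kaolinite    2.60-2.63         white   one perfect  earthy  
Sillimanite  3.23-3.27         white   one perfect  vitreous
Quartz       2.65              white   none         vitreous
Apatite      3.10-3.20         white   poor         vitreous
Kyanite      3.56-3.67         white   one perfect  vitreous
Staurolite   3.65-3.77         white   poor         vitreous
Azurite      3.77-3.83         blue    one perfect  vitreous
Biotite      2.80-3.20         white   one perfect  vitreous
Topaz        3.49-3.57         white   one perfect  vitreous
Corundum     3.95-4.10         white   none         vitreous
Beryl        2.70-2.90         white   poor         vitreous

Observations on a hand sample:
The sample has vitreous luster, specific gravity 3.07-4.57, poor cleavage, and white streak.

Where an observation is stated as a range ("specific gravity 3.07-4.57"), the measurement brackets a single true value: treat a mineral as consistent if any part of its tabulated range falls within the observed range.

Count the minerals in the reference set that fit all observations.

3

Vitreous luster excludes Kaolinite.
Specific gravity 3.07-4.57 is inconsistent with Quartz, Beryl.
Poor cleavage — Olivine, Apatite, Staurolite remain.
White streak — no further eliminations.
Consistent with every observation: Apatite, Olivine, Staurolite.
That is 3 minerals.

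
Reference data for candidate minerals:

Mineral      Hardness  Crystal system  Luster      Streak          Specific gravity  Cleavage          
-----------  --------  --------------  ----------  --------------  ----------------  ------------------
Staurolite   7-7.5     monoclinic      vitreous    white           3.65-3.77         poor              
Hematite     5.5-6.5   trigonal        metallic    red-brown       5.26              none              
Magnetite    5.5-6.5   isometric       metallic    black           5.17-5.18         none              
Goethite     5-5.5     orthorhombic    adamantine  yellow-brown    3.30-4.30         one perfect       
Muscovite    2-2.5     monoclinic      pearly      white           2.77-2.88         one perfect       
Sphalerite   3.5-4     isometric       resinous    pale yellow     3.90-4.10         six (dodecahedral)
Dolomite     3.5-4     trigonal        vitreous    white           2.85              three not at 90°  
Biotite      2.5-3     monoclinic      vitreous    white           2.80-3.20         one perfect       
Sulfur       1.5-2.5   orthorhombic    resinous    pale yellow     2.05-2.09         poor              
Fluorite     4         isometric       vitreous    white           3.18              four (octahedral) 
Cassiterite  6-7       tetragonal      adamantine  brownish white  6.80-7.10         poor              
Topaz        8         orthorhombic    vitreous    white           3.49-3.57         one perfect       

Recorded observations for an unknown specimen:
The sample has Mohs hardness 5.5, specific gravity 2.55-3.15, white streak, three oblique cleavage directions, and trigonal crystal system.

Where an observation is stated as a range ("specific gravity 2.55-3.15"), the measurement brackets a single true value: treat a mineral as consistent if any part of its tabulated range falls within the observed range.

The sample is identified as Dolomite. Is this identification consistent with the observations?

Mohs hardness 5.5 — Dolomite has hardness 3.5-4; which does not match.
Specific gravity 2.55-3.15 — fits Dolomite (SG 2.85).
White streak — fits Dolomite (white streak).
Three oblique cleavage directions — fits Dolomite (cleavage three not at 90°).
Trigonal crystal system — fits Dolomite (trigonal system).
Hardness alone is enough to reject Dolomite.

Inconsistent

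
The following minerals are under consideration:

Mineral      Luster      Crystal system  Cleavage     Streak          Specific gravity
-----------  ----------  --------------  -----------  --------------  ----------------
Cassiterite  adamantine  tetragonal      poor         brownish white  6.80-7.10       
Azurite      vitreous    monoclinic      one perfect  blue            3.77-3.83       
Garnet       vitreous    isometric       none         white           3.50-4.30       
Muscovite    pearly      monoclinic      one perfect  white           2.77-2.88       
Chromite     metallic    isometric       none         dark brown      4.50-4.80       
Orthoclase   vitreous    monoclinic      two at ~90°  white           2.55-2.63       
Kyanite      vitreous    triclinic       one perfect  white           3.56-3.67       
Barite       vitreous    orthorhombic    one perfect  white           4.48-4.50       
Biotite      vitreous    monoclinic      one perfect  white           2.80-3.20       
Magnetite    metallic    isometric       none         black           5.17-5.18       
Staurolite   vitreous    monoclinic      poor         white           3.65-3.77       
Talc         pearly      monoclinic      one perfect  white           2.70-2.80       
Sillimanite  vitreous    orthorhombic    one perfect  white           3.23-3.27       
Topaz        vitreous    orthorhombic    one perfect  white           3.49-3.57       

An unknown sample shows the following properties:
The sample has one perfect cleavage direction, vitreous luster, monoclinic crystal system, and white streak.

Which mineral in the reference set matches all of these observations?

One perfect cleavage direction eliminates Cassiterite, Garnet, Chromite, Orthoclase, Magnetite, Staurolite.
Vitreous luster rules out Muscovite, Talc.
Monoclinic crystal system: narrows the field to Azurite, Biotite.
White streak eliminates Azurite.
Biotite is the sole remaining match.

Biotite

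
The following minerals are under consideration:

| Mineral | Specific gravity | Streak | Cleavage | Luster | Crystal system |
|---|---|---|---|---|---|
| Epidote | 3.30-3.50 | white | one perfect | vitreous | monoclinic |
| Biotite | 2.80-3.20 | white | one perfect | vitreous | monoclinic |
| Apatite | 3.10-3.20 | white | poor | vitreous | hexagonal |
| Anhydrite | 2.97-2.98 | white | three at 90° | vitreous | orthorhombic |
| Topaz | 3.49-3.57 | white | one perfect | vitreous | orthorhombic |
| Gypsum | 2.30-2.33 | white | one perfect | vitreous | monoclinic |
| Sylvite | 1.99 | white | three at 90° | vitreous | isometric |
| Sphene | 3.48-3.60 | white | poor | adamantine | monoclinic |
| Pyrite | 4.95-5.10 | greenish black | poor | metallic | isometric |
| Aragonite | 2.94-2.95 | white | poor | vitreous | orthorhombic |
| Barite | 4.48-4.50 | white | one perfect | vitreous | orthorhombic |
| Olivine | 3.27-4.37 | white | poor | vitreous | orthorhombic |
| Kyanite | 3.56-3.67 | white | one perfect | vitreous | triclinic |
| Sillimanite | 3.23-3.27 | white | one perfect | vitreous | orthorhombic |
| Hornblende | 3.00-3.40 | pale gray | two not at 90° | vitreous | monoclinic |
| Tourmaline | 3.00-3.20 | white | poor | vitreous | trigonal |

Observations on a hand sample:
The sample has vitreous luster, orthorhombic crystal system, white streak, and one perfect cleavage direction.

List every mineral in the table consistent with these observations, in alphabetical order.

Vitreous luster rules out Sphene, Pyrite.
Orthorhombic crystal system — leaves Anhydrite, Topaz, Aragonite, Barite, Olivine, Sillimanite.
White streak — no further eliminations.
One perfect cleavage direction eliminates Anhydrite, Aragonite, Olivine.
Consistent with every observation: Barite, Sillimanite, Topaz.

Barite, Sillimanite, Topaz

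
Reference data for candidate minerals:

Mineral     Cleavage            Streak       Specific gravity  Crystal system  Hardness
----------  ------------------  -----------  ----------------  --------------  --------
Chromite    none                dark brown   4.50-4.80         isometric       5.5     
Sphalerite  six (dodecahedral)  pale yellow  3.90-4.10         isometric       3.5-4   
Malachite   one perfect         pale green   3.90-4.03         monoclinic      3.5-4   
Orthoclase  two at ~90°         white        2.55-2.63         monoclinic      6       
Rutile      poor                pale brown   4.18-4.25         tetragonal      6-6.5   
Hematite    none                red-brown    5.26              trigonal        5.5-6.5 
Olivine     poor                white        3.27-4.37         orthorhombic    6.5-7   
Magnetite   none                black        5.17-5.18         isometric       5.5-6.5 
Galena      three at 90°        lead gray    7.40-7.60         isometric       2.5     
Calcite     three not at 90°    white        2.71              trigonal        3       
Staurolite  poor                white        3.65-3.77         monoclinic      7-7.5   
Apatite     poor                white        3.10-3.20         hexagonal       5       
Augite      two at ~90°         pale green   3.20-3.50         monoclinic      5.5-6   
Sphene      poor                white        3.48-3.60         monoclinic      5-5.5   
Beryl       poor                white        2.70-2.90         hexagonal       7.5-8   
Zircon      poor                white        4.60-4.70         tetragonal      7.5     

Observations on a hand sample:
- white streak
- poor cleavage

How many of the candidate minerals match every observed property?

White streak — narrows the field to Orthoclase, Olivine, Calcite, Staurolite, Apatite, Sphene, Beryl, Zircon.
Poor cleavage is inconsistent with Orthoclase, Calcite.
Remaining candidates: Apatite, Beryl, Olivine, Sphene, Staurolite, Zircon.
That is 6 minerals.

6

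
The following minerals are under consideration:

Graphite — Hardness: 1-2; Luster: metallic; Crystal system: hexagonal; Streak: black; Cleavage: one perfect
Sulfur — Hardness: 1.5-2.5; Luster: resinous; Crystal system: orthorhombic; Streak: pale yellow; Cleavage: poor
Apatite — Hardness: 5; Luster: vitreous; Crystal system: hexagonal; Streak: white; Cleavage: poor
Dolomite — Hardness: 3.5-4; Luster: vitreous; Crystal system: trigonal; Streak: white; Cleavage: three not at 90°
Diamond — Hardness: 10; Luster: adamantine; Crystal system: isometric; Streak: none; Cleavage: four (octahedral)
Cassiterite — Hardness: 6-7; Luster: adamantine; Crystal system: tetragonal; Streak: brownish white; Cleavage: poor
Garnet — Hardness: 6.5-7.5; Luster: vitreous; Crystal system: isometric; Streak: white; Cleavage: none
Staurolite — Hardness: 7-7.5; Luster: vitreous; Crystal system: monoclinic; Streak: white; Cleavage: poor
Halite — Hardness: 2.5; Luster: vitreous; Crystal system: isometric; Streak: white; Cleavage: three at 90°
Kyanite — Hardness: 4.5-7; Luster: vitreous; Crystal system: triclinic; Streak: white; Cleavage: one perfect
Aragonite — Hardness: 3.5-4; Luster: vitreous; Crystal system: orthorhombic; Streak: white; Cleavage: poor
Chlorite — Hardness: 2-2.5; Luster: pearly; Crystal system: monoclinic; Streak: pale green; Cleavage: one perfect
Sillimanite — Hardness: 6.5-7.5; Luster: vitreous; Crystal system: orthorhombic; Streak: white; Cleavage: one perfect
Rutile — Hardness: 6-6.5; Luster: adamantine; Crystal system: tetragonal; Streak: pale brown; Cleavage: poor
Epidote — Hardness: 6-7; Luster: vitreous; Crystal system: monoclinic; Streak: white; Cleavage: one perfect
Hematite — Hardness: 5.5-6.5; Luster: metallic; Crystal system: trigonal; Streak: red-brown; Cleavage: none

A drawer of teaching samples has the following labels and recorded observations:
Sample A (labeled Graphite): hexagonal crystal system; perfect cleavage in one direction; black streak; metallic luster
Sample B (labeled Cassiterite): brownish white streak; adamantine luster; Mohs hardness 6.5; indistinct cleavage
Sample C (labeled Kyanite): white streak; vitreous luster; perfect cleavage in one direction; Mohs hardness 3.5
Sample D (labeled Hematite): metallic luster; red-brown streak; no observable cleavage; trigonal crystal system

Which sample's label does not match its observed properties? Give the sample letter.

C

Sample A: every observation is compatible with the reference values for Graphite.
Sample B: every observation is compatible with the reference values for Cassiterite.
Sample C: Mohs hardness 3.5 is outside the reference for Kyanite (hardness 4.5-7) — mislabeled.
Sample D: every observation is compatible with the reference values for Hematite.
Only sample C is inconsistent with its label.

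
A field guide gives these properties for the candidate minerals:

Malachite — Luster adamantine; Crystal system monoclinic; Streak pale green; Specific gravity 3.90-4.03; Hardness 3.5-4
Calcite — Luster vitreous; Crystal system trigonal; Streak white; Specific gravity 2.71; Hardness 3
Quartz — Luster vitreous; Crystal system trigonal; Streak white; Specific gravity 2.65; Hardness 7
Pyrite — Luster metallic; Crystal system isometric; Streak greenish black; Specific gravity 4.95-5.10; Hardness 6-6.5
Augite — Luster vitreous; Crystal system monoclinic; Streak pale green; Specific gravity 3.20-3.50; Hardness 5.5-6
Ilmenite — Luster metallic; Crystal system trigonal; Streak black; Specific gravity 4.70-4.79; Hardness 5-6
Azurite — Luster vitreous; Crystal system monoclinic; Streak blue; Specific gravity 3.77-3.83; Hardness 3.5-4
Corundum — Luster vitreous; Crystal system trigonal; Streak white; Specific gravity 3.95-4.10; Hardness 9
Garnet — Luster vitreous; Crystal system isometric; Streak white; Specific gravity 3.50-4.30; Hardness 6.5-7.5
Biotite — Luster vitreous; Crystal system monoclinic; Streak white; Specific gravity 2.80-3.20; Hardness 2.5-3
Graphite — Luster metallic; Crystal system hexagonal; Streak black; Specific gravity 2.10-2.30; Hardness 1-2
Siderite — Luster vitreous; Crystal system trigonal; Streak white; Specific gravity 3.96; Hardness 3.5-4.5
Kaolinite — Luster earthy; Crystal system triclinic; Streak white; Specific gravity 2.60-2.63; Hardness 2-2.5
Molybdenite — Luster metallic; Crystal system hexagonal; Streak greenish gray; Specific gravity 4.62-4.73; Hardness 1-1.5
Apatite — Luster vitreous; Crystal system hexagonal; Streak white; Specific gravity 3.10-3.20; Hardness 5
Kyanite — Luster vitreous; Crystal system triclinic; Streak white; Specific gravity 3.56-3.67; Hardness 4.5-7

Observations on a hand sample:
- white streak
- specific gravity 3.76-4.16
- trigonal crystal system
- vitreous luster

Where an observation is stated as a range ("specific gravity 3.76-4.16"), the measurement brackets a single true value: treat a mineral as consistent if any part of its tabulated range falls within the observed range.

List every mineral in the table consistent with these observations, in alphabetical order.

Corundum, Siderite

White streak: leaves Calcite, Quartz, Corundum, Garnet, Biotite, Siderite, Kaolinite, Apatite, Kyanite.
Specific gravity 3.76-4.16: Corundum, Garnet, Siderite remain.
Trigonal crystal system is inconsistent with Garnet.
Vitreous luster: all remaining candidates fit.
The minerals that satisfy all observations are Corundum, Siderite.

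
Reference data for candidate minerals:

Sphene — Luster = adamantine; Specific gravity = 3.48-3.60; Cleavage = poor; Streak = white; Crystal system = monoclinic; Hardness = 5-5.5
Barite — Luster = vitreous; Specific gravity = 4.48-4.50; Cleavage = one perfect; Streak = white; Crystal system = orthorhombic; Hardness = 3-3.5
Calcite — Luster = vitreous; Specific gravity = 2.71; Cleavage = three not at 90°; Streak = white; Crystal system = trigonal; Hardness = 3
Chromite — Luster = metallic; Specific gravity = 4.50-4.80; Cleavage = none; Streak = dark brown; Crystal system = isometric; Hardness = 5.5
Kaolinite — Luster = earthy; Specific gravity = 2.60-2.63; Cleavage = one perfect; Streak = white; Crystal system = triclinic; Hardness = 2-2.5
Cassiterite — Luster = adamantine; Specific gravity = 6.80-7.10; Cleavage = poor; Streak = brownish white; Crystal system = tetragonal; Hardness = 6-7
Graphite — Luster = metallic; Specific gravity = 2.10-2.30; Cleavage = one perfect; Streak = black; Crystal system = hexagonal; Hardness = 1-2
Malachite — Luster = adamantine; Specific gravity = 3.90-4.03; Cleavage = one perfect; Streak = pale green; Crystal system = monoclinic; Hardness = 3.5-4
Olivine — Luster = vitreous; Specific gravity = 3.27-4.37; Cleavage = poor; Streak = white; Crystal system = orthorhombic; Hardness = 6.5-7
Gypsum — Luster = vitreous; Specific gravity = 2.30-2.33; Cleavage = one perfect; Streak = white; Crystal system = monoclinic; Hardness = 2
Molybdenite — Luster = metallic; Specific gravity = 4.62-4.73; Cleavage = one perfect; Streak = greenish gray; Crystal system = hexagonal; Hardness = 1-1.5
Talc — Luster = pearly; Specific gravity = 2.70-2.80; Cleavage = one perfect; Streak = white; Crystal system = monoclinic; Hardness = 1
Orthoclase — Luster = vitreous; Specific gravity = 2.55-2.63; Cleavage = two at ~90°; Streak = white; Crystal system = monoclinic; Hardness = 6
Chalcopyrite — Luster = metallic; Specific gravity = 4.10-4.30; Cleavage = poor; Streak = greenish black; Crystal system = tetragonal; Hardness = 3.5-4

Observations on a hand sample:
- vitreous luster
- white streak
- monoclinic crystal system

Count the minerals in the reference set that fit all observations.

2

Vitreous luster — narrows the field to Barite, Calcite, Olivine, Gypsum, Orthoclase.
White streak — no further eliminations.
Monoclinic crystal system — only Gypsum, Orthoclase remain.
The minerals that satisfy all observations are Gypsum, Orthoclase.
That is 2 minerals.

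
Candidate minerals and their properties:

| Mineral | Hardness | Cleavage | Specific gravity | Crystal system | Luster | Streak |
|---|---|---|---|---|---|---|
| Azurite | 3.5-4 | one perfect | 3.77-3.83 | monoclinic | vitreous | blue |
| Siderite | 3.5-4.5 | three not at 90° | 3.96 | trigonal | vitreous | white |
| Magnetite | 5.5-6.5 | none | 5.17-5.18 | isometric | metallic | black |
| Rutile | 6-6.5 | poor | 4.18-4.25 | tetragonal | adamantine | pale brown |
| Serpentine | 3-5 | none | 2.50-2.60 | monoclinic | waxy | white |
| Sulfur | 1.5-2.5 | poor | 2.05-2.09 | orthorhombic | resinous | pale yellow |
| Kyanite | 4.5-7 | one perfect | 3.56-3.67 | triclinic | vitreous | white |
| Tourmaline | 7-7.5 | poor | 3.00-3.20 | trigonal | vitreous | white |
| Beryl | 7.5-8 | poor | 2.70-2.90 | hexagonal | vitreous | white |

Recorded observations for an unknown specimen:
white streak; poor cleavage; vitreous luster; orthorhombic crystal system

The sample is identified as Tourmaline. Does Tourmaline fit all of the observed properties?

White streak — fits Tourmaline (white streak).
Poor cleavage — fits Tourmaline (cleavage poor).
Vitreous luster — fits Tourmaline (vitreous luster).
Orthorhombic crystal system — Tourmaline has trigonal system; a mismatch.
Tourmaline is excluded by the crystal system.

Inconsistent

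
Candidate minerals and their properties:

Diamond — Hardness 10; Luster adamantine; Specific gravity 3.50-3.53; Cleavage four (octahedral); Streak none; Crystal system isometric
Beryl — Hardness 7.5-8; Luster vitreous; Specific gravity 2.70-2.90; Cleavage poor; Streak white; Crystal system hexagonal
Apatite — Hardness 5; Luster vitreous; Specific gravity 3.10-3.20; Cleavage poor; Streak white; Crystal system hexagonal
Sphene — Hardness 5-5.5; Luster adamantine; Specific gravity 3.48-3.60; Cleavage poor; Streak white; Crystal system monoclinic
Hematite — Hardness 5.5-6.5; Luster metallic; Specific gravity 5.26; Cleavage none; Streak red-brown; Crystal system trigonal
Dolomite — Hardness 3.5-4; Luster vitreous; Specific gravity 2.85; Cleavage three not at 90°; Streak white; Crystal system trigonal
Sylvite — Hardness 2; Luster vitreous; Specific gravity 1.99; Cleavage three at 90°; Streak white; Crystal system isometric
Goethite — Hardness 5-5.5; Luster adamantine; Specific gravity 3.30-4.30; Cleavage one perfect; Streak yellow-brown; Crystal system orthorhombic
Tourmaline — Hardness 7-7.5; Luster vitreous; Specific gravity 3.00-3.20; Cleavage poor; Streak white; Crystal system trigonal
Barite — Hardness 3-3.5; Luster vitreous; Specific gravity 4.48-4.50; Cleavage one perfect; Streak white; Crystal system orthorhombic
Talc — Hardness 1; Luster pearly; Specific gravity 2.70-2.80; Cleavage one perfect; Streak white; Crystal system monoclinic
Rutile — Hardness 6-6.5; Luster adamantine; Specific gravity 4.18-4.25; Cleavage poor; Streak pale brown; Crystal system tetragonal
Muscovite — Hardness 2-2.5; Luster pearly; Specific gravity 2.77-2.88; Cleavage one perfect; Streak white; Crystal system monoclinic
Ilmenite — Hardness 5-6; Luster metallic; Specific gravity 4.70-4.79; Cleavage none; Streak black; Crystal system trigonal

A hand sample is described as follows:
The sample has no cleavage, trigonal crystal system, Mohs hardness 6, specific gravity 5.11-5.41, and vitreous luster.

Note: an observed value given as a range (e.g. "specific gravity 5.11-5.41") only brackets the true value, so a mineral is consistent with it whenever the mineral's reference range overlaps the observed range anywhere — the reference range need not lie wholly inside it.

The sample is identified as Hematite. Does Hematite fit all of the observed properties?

No

No cleavage — consistent with Hematite (cleavage none).
Trigonal crystal system — consistent with Hematite (trigonal system).
Mohs hardness 6 — consistent with Hematite (hardness 5.5-6.5).
Specific gravity 5.11-5.41 — consistent with Hematite (SG 5.26).
Vitreous luster — Hematite has metallic luster; inconsistent.
Hematite is excluded by the luster.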